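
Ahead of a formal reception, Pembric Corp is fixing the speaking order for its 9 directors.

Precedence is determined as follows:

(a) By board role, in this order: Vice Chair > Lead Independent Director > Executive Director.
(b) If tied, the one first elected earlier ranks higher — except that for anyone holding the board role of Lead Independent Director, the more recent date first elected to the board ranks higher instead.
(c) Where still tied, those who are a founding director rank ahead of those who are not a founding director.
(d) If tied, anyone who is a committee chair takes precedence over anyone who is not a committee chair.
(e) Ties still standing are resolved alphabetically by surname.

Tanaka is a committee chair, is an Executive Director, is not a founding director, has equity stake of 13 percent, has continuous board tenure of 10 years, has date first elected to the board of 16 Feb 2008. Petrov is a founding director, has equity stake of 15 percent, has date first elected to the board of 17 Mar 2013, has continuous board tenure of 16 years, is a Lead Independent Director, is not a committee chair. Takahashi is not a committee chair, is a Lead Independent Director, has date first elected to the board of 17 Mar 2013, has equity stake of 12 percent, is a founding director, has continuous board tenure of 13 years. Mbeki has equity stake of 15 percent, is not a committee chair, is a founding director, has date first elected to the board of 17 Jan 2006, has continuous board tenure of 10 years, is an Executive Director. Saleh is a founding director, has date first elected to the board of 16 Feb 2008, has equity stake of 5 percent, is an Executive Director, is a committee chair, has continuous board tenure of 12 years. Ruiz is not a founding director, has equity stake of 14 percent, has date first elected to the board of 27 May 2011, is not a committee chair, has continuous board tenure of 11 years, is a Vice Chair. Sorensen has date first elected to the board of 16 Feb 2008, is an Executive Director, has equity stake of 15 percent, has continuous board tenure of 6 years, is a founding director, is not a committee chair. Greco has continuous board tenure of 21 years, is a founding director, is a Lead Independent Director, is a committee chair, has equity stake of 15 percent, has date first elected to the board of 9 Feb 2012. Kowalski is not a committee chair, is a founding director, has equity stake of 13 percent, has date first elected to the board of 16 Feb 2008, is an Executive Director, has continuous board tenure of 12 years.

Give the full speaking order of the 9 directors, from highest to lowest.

Ruiz, Petrov, Takahashi, Greco, Mbeki, Saleh, Kowalski, Sorensen, Tanaka

By board role: Ruiz (Vice Chair); then Petrov, Takahashi and Greco (Lead Independent Director); then Mbeki, Saleh, Kowalski, Sorensen and Tanaka (Executive Director).
Among Petrov, Takahashi and Greco, by date first elected to the board (later first) (reversed rule for this group): Petrov and Takahashi (17 Mar 2013) before Greco (9 Feb 2012).
Petrov and Takahashi are each a founding director, so the next rule applies.
Petrov and Takahashi are each not a committee chair, so the next rule applies.
Among Petrov and Takahashi, alphabetically by surname: Petrov before Takahashi.
Among Mbeki, Saleh, Kowalski, Sorensen and Tanaka, by date first elected to the board (earlier first): Mbeki (17 Jan 2006) before Saleh, Kowalski, Sorensen and Tanaka (16 Feb 2008).
Among Saleh, Kowalski, Sorensen and Tanaka, a founding director before not a founding director: Saleh, Kowalski and Sorensen (a founding director) before Tanaka (not a founding director).
Among Saleh, Kowalski and Sorensen, a committee chair before not a committee chair: Saleh (a committee chair) before Kowalski and Sorensen (not a committee chair).
Among Kowalski and Sorensen, alphabetically by surname: Kowalski before Sorensen.
Full order: Ruiz, Petrov, Takahashi, Greco, Mbeki, Saleh, Kowalski, Sorensen, Tanaka.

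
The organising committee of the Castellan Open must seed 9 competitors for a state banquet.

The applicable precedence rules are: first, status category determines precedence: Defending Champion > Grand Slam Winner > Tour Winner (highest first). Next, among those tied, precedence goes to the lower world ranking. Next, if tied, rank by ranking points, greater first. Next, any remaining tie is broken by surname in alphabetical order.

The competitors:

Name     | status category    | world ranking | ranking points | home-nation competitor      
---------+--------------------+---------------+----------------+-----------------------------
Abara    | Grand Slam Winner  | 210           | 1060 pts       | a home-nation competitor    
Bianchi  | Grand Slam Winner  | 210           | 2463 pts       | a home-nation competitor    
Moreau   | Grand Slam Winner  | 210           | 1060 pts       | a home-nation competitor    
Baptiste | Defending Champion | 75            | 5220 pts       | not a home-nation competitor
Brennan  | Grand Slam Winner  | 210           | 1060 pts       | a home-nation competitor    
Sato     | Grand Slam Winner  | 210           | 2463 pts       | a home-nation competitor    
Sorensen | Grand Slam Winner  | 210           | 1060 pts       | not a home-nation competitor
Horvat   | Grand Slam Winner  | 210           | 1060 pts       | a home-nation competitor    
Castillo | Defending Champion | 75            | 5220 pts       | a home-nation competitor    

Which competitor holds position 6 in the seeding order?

By status category: Baptiste and Castillo (Defending Champion); then Bianchi, Sato, Abara, Brennan, Horvat, Moreau and Sorensen (Grand Slam Winner).
Baptiste and Castillo both have world ranking 75, so the next rule applies.
Baptiste and Castillo both have ranking points 5220 pts, so the next rule applies.
Among Baptiste and Castillo, alphabetically by surname: Baptiste before Castillo.
Bianchi, Sato, Abara, Brennan, Horvat, Moreau and Sorensen all have world ranking 210, so the next rule applies.
Among Bianchi, Sato, Abara, Brennan, Horvat, Moreau and Sorensen, by ranking points (higher first): Bianchi and Sato (2463 pts) before Abara, Brennan, Horvat, Moreau and Sorensen (1060 pts).
Among Bianchi and Sato, alphabetically by surname: Bianchi before Sato.
Among Abara, Brennan, Horvat, Moreau and Sorensen, alphabetically by surname: Abara before Brennan before Horvat before Moreau before Sorensen.
Order: Baptiste, Castillo, Bianchi, Sato, Abara, Brennan, Horvat, Moreau, Sorensen.

Brennan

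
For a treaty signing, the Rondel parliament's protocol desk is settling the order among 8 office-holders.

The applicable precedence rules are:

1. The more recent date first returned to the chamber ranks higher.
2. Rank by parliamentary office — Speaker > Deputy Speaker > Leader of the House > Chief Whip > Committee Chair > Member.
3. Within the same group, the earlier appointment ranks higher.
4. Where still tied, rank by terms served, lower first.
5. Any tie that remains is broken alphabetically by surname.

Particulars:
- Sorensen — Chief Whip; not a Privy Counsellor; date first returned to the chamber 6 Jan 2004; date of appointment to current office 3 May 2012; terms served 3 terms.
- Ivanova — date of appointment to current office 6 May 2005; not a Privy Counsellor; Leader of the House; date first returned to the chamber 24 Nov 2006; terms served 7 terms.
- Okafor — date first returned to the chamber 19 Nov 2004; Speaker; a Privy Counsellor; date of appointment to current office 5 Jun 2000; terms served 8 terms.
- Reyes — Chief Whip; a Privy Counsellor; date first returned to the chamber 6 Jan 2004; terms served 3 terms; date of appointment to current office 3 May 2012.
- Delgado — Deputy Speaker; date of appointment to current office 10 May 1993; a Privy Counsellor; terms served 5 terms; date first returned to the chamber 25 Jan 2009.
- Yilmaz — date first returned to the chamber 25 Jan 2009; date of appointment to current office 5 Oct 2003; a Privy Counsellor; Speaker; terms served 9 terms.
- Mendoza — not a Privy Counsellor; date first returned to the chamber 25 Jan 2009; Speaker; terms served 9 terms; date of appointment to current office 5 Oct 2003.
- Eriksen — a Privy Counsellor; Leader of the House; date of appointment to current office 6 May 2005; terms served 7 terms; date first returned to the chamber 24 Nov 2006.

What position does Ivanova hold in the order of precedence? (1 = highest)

By date first returned to the chamber (later first): Mendoza, Yilmaz and Delgado (each 25 Jan 2009); then Eriksen and Ivanova (both 24 Nov 2006); then Okafor (19 Nov 2004); then Reyes and Sorensen (both 6 Jan 2004).
Among Mendoza, Yilmaz and Delgado, by parliamentary office: Mendoza and Yilmaz (Speaker) before Delgado (Deputy Speaker).
Mendoza and Yilmaz both have date of appointment to current office 5 Oct 2003, so the next rule applies.
Mendoza and Yilmaz both have terms served 9 terms, so the next rule applies.
Among Mendoza and Yilmaz, alphabetically by surname: Mendoza before Yilmaz.
Eriksen and Ivanova are each Leader of the House, so the next rule applies.
Eriksen and Ivanova both have date of appointment to current office 6 May 2005, so the next rule applies.
Eriksen and Ivanova both have terms served 7 terms, so the next rule applies.
Among Eriksen and Ivanova, alphabetically by surname: Eriksen before Ivanova.
Reyes and Sorensen are each Chief Whip, so the next rule applies.
Reyes and Sorensen both have date of appointment to current office 3 May 2012, so the next rule applies.
Reyes and Sorensen both have terms served 3 terms, so the next rule applies.
Among Reyes and Sorensen, alphabetically by surname: Reyes before Sorensen.
Order: Mendoza, Yilmaz, Delgado, Eriksen, Ivanova, Okafor, Reyes, Sorensen. So position 5.

5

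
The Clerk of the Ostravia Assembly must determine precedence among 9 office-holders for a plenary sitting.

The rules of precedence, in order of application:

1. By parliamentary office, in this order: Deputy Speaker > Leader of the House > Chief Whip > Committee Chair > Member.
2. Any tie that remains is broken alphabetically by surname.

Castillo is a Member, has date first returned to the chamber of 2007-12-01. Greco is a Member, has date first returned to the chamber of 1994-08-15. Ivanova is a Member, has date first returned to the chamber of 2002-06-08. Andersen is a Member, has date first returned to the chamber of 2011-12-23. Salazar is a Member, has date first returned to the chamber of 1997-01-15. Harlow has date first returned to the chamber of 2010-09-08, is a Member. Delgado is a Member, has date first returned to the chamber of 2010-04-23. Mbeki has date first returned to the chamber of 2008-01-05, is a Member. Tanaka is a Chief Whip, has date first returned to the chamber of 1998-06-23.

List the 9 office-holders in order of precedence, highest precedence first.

By parliamentary office: Tanaka (Chief Whip); then Andersen, Castillo, Delgado, Greco, Harlow, Ivanova, Mbeki and Salazar (Member).
Among Andersen, Castillo, Delgado, Greco, Harlow, Ivanova, Mbeki and Salazar, alphabetically by surname: Andersen before Castillo before Delgado before Greco before Harlow before Ivanova before Mbeki before Salazar.
Full order: Tanaka, Andersen, Castillo, Delgado, Greco, Harlow, Ivanova, Mbeki, Salazar.

Tanaka, Andersen, Castillo, Delgado, Greco, Harlow, Ivanova, Mbeki, Salazar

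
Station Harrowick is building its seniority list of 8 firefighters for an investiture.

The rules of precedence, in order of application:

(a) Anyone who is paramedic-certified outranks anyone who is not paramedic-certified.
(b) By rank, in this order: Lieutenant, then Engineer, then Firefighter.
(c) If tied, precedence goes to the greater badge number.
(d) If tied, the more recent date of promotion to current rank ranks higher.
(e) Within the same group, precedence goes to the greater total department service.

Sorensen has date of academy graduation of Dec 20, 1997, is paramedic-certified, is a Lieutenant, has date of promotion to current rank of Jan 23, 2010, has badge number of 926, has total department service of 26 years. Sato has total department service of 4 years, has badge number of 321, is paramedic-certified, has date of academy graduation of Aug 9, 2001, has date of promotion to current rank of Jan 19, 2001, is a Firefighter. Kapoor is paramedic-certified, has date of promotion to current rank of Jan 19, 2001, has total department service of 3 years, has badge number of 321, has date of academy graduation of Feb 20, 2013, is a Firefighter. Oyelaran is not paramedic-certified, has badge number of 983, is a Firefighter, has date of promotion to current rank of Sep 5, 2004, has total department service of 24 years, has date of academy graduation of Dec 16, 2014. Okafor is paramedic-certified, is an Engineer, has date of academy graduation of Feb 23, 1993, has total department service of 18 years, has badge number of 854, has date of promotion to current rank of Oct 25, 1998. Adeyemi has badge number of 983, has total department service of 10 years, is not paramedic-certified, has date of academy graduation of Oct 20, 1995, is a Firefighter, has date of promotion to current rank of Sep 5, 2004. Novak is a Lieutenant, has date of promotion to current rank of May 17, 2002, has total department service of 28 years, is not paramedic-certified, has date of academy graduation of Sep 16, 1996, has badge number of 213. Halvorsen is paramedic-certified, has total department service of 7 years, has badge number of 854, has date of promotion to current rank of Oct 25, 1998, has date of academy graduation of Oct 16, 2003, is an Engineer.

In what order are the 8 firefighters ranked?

By the first rule: Sorensen, Okafor, Halvorsen, Sato and Kapoor (each paramedic-certified); then Novak, Oyelaran and Adeyemi (each not paramedic-certified).
Among Sorensen, Okafor, Halvorsen, Sato and Kapoor, by rank: Sorensen (Lieutenant) before Okafor and Halvorsen (Engineer) before Sato and Kapoor (Firefighter).
Okafor and Halvorsen both have badge number 854, so the next rule applies.
Okafor and Halvorsen both have date of promotion to current rank Oct 25, 1998, so the next rule applies.
Among Okafor and Halvorsen, by total department service (higher first): Okafor (18 years) before Halvorsen (7 years).
Sato and Kapoor both have badge number 321, so the next rule applies.
Sato and Kapoor both have date of promotion to current rank Jan 19, 2001, so the next rule applies.
Among Sato and Kapoor, by total department service (higher first): Sato (4 years) before Kapoor (3 years).
Among Novak, Oyelaran and Adeyemi, by rank: Novak (Lieutenant) before Oyelaran and Adeyemi (Firefighter).
Oyelaran and Adeyemi both have badge number 983, so the next rule applies.
Oyelaran and Adeyemi both have date of promotion to current rank Sep 5, 2004, so the next rule applies.
Among Oyelaran and Adeyemi, by total department service (higher first): Oyelaran (24 years) before Adeyemi (10 years).
Full order: Sorensen, Okafor, Halvorsen, Sato, Kapoor, Novak, Oyelaran, Adeyemi.

Sorensen, Okafor, Halvorsen, Sato, Kapoor, Novak, Oyelaran, Adeyemi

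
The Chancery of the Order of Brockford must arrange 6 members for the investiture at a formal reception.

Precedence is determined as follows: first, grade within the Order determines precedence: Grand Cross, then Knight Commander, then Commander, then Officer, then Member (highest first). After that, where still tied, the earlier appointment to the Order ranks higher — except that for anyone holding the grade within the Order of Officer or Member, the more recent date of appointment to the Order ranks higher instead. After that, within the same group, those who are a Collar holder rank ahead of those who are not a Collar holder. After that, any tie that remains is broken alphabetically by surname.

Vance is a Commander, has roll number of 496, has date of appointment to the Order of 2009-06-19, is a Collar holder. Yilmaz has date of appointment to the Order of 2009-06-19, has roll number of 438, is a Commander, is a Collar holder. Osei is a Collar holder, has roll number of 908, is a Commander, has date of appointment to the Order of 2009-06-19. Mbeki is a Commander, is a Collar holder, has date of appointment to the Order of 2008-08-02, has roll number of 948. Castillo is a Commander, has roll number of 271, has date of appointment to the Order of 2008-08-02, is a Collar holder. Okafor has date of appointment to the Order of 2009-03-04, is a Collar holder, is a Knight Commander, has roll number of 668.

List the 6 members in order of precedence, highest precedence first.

Okafor, Castillo, Mbeki, Osei, Vance, Yilmaz

By grade within the Order: Okafor (Knight Commander); then Castillo, Mbeki, Osei, Vance and Yilmaz (Commander).
Among Castillo, Mbeki, Osei, Vance and Yilmaz, by date of appointment to the Order (earlier first): Castillo and Mbeki (2008-08-02) before Osei, Vance and Yilmaz (2009-06-19).
Castillo and Mbeki are each a Collar holder, so the next rule applies.
Among Castillo and Mbeki, alphabetically by surname: Castillo before Mbeki.
Osei, Vance and Yilmaz are each a Collar holder, so the next rule applies.
Among Osei, Vance and Yilmaz, alphabetically by surname: Osei before Vance before Yilmaz.
Full order: Okafor, Castillo, Mbeki, Osei, Vance, Yilmaz.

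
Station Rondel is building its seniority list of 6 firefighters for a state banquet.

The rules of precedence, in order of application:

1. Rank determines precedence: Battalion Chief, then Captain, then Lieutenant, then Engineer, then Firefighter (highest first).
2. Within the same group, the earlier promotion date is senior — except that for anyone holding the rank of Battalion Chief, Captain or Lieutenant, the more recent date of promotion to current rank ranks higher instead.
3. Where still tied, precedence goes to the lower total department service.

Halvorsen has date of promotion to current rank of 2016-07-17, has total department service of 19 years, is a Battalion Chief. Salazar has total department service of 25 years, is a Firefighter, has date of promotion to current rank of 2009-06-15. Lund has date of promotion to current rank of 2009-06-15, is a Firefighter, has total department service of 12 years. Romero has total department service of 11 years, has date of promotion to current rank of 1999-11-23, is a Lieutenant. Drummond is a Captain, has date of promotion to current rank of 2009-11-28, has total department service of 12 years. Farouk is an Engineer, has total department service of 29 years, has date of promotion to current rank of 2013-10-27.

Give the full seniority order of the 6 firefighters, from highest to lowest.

By rank: Halvorsen (Battalion Chief); then Drummond (Captain); then Romero (Lieutenant); then Farouk (Engineer); then Lund and Salazar (Firefighter).
Lund and Salazar both have date of promotion to current rank 2009-06-15, so the next rule applies.
Among Lund and Salazar, by total department service (lower first): Lund (12 years) before Salazar (25 years).
Full order: Halvorsen, Drummond, Romero, Farouk, Lund, Salazar.

Halvorsen, Drummond, Romero, Farouk, Lund, Salazar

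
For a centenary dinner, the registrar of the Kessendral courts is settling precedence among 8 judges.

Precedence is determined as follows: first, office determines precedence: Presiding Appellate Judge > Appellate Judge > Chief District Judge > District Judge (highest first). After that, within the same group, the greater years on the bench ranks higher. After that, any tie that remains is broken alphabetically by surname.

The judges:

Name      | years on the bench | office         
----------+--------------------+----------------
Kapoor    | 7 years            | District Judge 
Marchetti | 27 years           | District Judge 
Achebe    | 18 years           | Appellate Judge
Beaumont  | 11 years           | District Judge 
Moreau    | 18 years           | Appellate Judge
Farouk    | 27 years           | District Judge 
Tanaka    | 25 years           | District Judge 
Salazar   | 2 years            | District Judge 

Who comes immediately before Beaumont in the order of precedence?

Tanaka

By office: Achebe and Moreau (Appellate Judge); then Farouk, Marchetti, Tanaka, Beaumont, Kapoor and Salazar (District Judge).
Achebe and Moreau both have years on the bench 18 years, so the next rule applies.
Among Achebe and Moreau, alphabetically by surname: Achebe before Moreau.
Among Farouk, Marchetti, Tanaka, Beaumont, Kapoor and Salazar, by years on the bench (higher first): Farouk and Marchetti (27 years) before Tanaka (25 years) before Beaumont (11 years) before Kapoor (7 years) before Salazar (2 years).
Among Farouk and Marchetti, alphabetically by surname: Farouk before Marchetti.
Order: Achebe, Moreau, Farouk, Marchetti, Tanaka, Beaumont, Kapoor, Salazar.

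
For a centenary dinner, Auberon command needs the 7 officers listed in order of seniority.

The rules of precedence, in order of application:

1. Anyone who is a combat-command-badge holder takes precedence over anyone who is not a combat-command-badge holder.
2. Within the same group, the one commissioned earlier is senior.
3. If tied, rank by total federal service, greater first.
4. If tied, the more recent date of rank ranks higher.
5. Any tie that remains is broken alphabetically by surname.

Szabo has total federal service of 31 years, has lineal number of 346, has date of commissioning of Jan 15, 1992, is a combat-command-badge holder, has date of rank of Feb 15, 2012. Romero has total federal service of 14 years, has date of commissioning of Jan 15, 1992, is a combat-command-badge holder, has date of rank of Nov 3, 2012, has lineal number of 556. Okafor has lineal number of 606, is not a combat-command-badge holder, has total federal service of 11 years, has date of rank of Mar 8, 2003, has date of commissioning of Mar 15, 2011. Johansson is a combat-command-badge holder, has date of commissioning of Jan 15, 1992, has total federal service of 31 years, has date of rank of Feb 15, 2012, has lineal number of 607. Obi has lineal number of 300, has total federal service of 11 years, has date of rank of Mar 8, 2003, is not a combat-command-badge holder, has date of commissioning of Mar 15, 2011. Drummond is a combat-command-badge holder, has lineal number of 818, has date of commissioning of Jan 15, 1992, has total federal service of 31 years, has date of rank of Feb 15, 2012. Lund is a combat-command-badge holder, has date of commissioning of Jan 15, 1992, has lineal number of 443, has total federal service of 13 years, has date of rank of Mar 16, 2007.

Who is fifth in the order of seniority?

By the first rule: Drummond, Johansson, Szabo, Romero and Lund (each a combat-command-badge holder); then Obi and Okafor (both not a combat-command-badge holder).
Drummond, Johansson, Szabo, Romero and Lund all have date of commissioning Jan 15, 1992, so the next rule applies.
Among Drummond, Johansson, Szabo, Romero and Lund, by total federal service (higher first): Drummond, Johansson and Szabo (31 years) before Romero (14 years) before Lund (13 years).
Drummond, Johansson and Szabo all have date of rank Feb 15, 2012, so the next rule applies.
Among Drummond, Johansson and Szabo, alphabetically by surname: Drummond before Johansson before Szabo.
Obi and Okafor both have date of commissioning Mar 15, 2011, so the next rule applies.
Obi and Okafor both have total federal service 11 years, so the next rule applies.
Obi and Okafor both have date of rank Mar 8, 2003, so the next rule applies.
Among Obi and Okafor, alphabetically by surname: Obi before Okafor.
Order: Drummond, Johansson, Szabo, Romero, Lund, Obi, Okafor.

Lund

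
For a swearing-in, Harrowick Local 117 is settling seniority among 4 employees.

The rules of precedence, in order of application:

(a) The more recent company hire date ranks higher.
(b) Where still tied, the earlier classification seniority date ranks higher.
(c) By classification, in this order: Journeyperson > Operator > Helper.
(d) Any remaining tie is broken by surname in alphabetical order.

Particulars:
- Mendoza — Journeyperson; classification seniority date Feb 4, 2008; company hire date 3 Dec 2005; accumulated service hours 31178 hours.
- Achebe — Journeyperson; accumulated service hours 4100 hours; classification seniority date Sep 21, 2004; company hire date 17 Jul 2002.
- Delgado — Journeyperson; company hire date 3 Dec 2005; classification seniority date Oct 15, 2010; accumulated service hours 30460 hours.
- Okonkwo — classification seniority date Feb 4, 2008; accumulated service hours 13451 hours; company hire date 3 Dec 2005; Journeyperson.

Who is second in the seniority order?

Okonkwo

By company hire date (later first): Mendoza, Okonkwo and Delgado (each 3 Dec 2005); then Achebe (17 Jul 2002).
Among Mendoza, Okonkwo and Delgado, by classification seniority date (earlier first): Mendoza and Okonkwo (Feb 4, 2008) before Delgado (Oct 15, 2010).
Mendoza and Okonkwo are each Journeyperson, so the next rule applies.
Among Mendoza and Okonkwo, alphabetically by surname: Mendoza before Okonkwo.
Order: Mendoza, Okonkwo, Delgado, Achebe.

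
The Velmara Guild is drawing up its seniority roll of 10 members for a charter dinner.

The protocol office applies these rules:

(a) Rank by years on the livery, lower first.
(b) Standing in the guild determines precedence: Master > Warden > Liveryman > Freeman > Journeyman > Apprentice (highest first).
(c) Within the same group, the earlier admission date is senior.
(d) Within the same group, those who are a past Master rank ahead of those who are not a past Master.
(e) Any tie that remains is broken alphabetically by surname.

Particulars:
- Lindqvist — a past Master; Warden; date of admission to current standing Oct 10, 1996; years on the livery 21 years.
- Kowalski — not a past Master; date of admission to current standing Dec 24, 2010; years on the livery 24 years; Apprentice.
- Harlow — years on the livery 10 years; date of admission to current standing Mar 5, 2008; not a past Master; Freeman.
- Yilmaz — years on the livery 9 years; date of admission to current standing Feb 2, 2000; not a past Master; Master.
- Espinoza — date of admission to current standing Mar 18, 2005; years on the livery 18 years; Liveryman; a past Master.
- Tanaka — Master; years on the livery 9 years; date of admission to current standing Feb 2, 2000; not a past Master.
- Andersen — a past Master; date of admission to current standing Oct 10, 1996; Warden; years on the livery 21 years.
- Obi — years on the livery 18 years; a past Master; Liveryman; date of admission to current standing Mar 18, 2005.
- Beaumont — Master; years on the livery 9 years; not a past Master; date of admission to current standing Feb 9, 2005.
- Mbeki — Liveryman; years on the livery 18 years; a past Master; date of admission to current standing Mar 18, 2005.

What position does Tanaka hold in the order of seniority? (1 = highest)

By years on the livery (lower first): Tanaka, Yilmaz and Beaumont (each 9 years); then Harlow (10 years); then Espinoza, Mbeki and Obi (each 18 years); then Andersen and Lindqvist (both 21 years); then Kowalski (24 years).
Tanaka, Yilmaz and Beaumont are each Master, so the next rule applies.
Among Tanaka, Yilmaz and Beaumont, by date of admission to current standing (earlier first): Tanaka and Yilmaz (Feb 2, 2000) before Beaumont (Feb 9, 2005).
Tanaka and Yilmaz are each not a past Master, so the next rule applies.
Among Tanaka and Yilmaz, alphabetically by surname: Tanaka before Yilmaz.
Espinoza, Mbeki and Obi are each Liveryman, so the next rule applies.
Espinoza, Mbeki and Obi all have date of admission to current standing Mar 18, 2005, so the next rule applies.
Espinoza, Mbeki and Obi are each a past Master, so the next rule applies.
Among Espinoza, Mbeki and Obi, alphabetically by surname: Espinoza before Mbeki before Obi.
Andersen and Lindqvist are each Warden, so the next rule applies.
Andersen and Lindqvist both have date of admission to current standing Oct 10, 1996, so the next rule applies.
Andersen and Lindqvist are each a past Master, so the next rule applies.
Among Andersen and Lindqvist, alphabetically by surname: Andersen before Lindqvist.
Order: Tanaka, Yilmaz, Beaumont, Harlow, Espinoza, Mbeki, Obi, Andersen, Lindqvist, Kowalski. So position 1.

1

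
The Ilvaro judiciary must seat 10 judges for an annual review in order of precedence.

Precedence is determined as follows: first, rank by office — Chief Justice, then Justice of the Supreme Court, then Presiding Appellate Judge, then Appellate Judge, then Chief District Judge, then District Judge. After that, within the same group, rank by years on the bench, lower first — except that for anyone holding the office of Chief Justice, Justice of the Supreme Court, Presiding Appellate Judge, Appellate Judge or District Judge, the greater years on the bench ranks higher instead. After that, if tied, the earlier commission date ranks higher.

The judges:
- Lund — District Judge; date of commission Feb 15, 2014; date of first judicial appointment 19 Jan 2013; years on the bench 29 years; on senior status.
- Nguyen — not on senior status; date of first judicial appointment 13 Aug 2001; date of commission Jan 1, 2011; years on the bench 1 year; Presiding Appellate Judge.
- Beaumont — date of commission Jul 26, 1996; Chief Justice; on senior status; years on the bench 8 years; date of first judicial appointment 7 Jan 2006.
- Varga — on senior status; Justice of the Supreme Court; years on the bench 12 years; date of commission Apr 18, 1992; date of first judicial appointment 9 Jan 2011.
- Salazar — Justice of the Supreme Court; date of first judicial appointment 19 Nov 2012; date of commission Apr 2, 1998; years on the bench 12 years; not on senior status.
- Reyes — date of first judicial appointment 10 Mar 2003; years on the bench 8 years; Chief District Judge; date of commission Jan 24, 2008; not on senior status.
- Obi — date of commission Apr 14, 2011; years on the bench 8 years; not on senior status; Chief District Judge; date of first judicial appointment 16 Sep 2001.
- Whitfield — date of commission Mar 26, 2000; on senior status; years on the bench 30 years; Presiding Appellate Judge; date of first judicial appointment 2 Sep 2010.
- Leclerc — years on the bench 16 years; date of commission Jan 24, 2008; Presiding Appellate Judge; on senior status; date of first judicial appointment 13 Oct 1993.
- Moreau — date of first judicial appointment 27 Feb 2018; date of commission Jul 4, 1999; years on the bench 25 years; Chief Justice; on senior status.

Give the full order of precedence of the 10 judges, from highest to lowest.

Moreau, Beaumont, Varga, Salazar, Whitfield, Leclerc, Nguyen, Reyes, Obi, Lund

By office: Moreau and Beaumont (Chief Justice); then Varga and Salazar (Justice of the Supreme Court); then Whitfield, Leclerc and Nguyen (Presiding Appellate Judge); then Reyes and Obi (Chief District Judge); then Lund (District Judge).
Among Moreau and Beaumont, by years on the bench (higher first) (reversed rule for this group): Moreau (25 years) before Beaumont (8 years).
Varga and Salazar both have years on the bench 12 years, so the next rule applies.
Among Varga and Salazar, by date of commission (earlier first): Varga (Apr 18, 1992) before Salazar (Apr 2, 1998).
Among Whitfield, Leclerc and Nguyen, by years on the bench (higher first) (reversed rule for this group): Whitfield (30 years) before Leclerc (16 years) before Nguyen (1 year).
Reyes and Obi both have years on the bench 8 years, so the next rule applies.
Among Reyes and Obi, by date of commission (earlier first): Reyes (Jan 24, 2008) before Obi (Apr 14, 2011).
Full order: Moreau, Beaumont, Varga, Salazar, Whitfield, Leclerc, Nguyen, Reyes, Obi, Lund.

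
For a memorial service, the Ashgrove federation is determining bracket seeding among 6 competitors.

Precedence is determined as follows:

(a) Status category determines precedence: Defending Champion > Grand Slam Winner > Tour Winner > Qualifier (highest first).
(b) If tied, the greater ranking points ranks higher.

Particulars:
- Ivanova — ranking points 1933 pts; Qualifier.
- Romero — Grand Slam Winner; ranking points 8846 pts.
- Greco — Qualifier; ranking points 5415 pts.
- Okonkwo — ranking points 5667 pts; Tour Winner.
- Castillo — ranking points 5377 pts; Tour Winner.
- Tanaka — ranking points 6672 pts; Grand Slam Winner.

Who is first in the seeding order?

Romero

By status category: Romero and Tanaka (Grand Slam Winner); then Okonkwo and Castillo (Tour Winner); then Greco and Ivanova (Qualifier).
Among Romero and Tanaka, by ranking points (higher first): Romero (8846 pts) before Tanaka (6672 pts).
Among Okonkwo and Castillo, by ranking points (higher first): Okonkwo (5667 pts) before Castillo (5377 pts).
Among Greco and Ivanova, by ranking points (higher first): Greco (5415 pts) before Ivanova (1933 pts).
Order: Romero, Tanaka, Okonkwo, Castillo, Greco, Ivanova.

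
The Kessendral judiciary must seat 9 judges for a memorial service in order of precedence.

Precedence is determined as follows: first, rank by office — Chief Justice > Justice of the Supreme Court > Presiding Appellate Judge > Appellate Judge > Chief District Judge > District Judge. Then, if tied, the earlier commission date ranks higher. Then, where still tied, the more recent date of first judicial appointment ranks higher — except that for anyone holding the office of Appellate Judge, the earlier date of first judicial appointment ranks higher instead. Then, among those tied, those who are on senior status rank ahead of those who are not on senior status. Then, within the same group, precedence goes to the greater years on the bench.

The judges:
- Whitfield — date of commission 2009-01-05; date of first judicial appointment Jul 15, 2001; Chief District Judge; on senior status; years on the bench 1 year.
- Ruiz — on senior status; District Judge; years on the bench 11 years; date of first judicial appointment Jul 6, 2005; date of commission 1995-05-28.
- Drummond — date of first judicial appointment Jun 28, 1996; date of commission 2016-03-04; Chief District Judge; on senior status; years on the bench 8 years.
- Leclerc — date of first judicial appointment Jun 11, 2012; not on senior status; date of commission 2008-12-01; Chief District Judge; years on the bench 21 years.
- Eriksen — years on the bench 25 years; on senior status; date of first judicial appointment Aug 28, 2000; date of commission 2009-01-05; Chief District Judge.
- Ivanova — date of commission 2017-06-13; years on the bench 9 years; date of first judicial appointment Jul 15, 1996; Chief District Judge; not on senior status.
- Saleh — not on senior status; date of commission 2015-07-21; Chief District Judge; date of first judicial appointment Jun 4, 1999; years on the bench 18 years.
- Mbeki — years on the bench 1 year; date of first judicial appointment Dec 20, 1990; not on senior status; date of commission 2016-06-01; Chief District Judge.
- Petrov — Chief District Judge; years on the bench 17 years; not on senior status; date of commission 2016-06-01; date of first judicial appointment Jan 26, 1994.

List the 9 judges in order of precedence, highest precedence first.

By office: Leclerc, Whitfield, Eriksen, Saleh, Drummond, Petrov, Mbeki and Ivanova (Chief District Judge); then Ruiz (District Judge).
Among Leclerc, Whitfield, Eriksen, Saleh, Drummond, Petrov, Mbeki and Ivanova, by date of commission (earlier first): Leclerc (2008-12-01) before Whitfield and Eriksen (2009-01-05) before Saleh (2015-07-21) before Drummond (2016-03-04) before Petrov and Mbeki (2016-06-01) before Ivanova (2017-06-13).
Among Whitfield and Eriksen, by date of first judicial appointment (later first): Whitfield (Jul 15, 2001) before Eriksen (Aug 28, 2000).
Among Petrov and Mbeki, by date of first judicial appointment (later first): Petrov (Jan 26, 1994) before Mbeki (Dec 20, 1990).
Full order: Leclerc, Whitfield, Eriksen, Saleh, Drummond, Petrov, Mbeki, Ivanova, Ruiz.

Leclerc, Whitfield, Eriksen, Saleh, Drummond, Petrov, Mbeki, Ivanova, Ruiz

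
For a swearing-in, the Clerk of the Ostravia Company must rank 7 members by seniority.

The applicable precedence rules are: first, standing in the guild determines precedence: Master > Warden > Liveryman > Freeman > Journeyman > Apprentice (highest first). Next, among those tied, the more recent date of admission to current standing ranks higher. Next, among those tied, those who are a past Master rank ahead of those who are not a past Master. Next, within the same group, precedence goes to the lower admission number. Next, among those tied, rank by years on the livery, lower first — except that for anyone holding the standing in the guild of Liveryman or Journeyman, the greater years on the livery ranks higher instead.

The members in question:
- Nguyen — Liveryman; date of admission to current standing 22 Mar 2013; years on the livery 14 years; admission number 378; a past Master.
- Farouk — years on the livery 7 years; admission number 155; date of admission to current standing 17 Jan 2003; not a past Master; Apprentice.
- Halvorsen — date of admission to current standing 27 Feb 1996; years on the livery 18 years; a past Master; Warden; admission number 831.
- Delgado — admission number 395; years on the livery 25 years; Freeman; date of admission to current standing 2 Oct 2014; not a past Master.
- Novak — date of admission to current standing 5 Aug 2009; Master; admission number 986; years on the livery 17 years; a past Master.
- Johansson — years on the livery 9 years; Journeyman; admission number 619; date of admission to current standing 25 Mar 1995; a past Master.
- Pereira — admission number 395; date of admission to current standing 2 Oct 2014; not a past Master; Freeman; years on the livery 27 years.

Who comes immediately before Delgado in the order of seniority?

By standing in the guild: Novak (Master); then Halvorsen (Warden); then Nguyen (Liveryman); then Delgado and Pereira (Freeman); then Johansson (Journeyman); then Farouk (Apprentice).
Delgado and Pereira both have date of admission to current standing 2 Oct 2014, so the next rule applies.
Delgado and Pereira are each not a past Master, so the next rule applies.
Delgado and Pereira both have admission number 395, so the next rule applies.
Among Delgado and Pereira, by years on the livery (lower first): Delgado (25 years) before Pereira (27 years).
Order: Novak, Halvorsen, Nguyen, Delgado, Pereira, Johansson, Farouk.

Nguyen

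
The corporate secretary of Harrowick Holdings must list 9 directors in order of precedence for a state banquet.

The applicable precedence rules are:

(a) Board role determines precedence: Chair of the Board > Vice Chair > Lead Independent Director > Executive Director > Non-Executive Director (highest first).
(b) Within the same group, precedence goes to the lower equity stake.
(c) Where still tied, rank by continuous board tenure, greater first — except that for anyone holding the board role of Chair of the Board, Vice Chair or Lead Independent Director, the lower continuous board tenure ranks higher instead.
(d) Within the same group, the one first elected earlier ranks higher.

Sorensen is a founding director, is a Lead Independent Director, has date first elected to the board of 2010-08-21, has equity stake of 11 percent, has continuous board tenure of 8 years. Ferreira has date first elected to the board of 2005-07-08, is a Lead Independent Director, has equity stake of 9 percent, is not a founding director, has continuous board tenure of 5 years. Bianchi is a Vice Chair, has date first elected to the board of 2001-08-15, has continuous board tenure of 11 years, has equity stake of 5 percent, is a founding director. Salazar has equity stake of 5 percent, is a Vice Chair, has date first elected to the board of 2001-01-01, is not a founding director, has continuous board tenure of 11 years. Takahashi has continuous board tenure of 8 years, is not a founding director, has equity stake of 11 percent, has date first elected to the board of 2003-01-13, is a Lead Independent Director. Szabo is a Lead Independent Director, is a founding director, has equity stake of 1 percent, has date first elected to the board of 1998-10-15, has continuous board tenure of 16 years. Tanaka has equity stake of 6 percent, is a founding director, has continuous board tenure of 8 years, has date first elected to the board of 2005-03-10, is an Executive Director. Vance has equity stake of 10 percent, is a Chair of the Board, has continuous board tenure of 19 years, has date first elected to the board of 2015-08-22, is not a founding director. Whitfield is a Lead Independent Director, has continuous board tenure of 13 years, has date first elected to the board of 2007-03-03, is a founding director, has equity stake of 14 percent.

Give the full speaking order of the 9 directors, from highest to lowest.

By board role: Vance (Chair of the Board); then Salazar and Bianchi (Vice Chair); then Szabo, Ferreira, Takahashi, Sorensen and Whitfield (Lead Independent Director); then Tanaka (Executive Director).
Salazar and Bianchi both have equity stake 5 percent, so the next rule applies.
Salazar and Bianchi both have continuous board tenure 11 years, so the next rule applies.
Among Salazar and Bianchi, by date first elected to the board (earlier first): Salazar (2001-01-01) before Bianchi (2001-08-15).
Among Szabo, Ferreira, Takahashi, Sorensen and Whitfield, by equity stake (lower first): Szabo (1 percent) before Ferreira (9 percent) before Takahashi and Sorensen (11 percent) before Whitfield (14 percent).
Takahashi and Sorensen both have continuous board tenure 8 years, so the next rule applies.
Among Takahashi and Sorensen, by date first elected to the board (earlier first): Takahashi (2003-01-13) before Sorensen (2010-08-21).
Full order: Vance, Salazar, Bianchi, Szabo, Ferreira, Takahashi, Sorensen, Whitfield, Tanaka.

Vance, Salazar, Bianchi, Szabo, Ferreira, Takahashi, Sorensen, Whitfield, Tanaka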